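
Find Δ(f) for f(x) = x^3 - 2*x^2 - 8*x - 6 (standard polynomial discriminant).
Δ = -588

For x^3 + a x^2 + b x + c the discriminant is Δ = 18 a b c - 4 a^3 c + a^2 b^2 - 4 b^3 - 27 c^2.
Plug a = -2, b = -8, c = -6:
  18*(-2)*(-8)*(-6) - 4*(-2)^3*(-6) + (-2)^2*(-8)^2 - 4*(-8)^3 - 27*(-6)^2
  = -1728 + (-192) + 256 + (2048) + (-972)
  = -588.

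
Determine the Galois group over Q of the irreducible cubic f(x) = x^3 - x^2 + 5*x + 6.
Gal(K/Q) = S_3 (symmetric group of order 6)

Compute the discriminant of x^3 + (-1)*x^2 + (5)*x + (6): Δ = -1963. Since Δ is not a rational square, the Galois group is not contained in A_3; it must be the full S_3 (irreducibility of the cubic rules out anything smaller).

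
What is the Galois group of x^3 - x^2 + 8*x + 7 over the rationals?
Gal(K/Q) = S_3 (symmetric group of order 6)

Compute the discriminant of x^3 + (-1)*x^2 + (8)*x + (7): Δ = -4287. Since Δ is not a rational square, the Galois group is not contained in A_3; it must be the full S_3 (irreducibility of the cubic rules out anything smaller).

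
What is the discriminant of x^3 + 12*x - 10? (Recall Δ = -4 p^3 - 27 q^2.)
Δ = -9612

For a depressed cubic x^3 + p x + q the discriminant is Δ = -4 p^3 - 27 q^2 = -4*(12)^3 - 27*(-10)^2 = -6912 - 2700 = -9612.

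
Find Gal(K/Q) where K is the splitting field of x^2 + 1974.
Gal(K/Q) = Z/2Z (cyclic of order 2)

x^2 + 1974 is irreducible over Q since -1974 is not a rational square. The splitting field Q(sqrt(-1974)) has degree 2 over Q, and its unique nontrivial automorphism is sqrt(-1974) ↦ -sqrt(-1974). Hence Gal(Q(sqrt(-1974))/Q) = Z/2Z.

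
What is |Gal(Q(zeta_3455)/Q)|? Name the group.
|Gal(Q(zeta_3455)/Q)| = phi(3455) = 2760; group ≅ (Z/3455Z)^* ≅ Z/4Z × Z/690Z

The n-th cyclotomic polynomial Φ_3455(x) is the minimal polynomial of zeta_3455 over Q and has degree phi(3455) = 2760. So Q(zeta_3455) is a degree-2760 Galois extension with Galois group (Z/3455Z)^*. By CRT, (Z/3455Z)^* ≅ (Z/5Z)^* × (Z/691Z)^*. Each prime-power unit group is (Z/5Z)^* ≅ Z/4Z; (Z/691Z)^* ≅ Z/690Z. Hence Gal(Q(zeta_3455)/Q) ≅ Z/4Z × Z/690Z.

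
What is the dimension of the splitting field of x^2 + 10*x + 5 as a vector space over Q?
[K:Q] = 2

The discriminant of x^2 + (10)*x + (5) is b^2 - 4c = 100 - (20) = 80. Since 80 is not a perfect square in Q, the polynomial is irreducible over Q. Its two roots generate a degree-2 extension, so [K:Q] = 2.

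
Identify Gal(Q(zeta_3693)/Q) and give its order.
|Gal(Q(zeta_3693)/Q)| = phi(3693) = 2460; group ≅ (Z/3693Z)^* ≅ Z/2Z × Z/1230Z

The n-th cyclotomic polynomial Φ_3693(x) is the minimal polynomial of zeta_3693 over Q and has degree phi(3693) = 2460. So Q(zeta_3693) is a degree-2460 Galois extension with Galois group (Z/3693Z)^*. By CRT, (Z/3693Z)^* ≅ (Z/3Z)^* × (Z/1231Z)^*. Each prime-power unit group is (Z/3Z)^* ≅ Z/2Z; (Z/1231Z)^* ≅ Z/1230Z. Hence Gal(Q(zeta_3693)/Q) ≅ Z/2Z × Z/1230Z.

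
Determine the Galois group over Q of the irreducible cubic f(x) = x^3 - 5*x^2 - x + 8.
Gal(K/Q) = S_3 (symmetric group of order 6)

Compute the discriminant of x^3 + (-5)*x^2 + (-1)*x + (8): Δ = 3021. Since Δ is not a rational square, the Galois group is not contained in A_3; it must be the full S_3 (irreducibility of the cubic rules out anything smaller).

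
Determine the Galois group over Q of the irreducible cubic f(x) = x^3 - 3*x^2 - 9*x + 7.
Gal(K/Q) = S_3 (symmetric group of order 6)

Compute the discriminant of x^3 + (-3)*x^2 + (-9)*x + (7): Δ = 6480. Since Δ is not a rational square, the Galois group is not contained in A_3; it must be the full S_3 (irreducibility of the cubic rules out anything smaller).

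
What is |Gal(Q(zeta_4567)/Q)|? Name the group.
|Gal(Q(zeta_4567)/Q)| = phi(4567) = 4566; group ≅ (Z/4567Z)^* ≅ Z/4566Z

The n-th cyclotomic polynomial Φ_4567(x) is the minimal polynomial of zeta_4567 over Q and has degree phi(4567) = 4566. So Q(zeta_4567) is a degree-4566 Galois extension with Galois group (Z/4567Z)^*. (Z/4567Z)^* is cyclic since 4567 is an odd prime power (or 4). Hence Gal(Q(zeta_4567)/Q) ≅ Z/4566Z.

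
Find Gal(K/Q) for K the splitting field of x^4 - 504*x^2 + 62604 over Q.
Gal(K/Q) = V_4 (Klein four-group, Z/2Z × Z/2Z)

f factors as (x^2 - 282)(x^2 - 222), so the splitting field is K = Q(sqrt(282), sqrt(222)). The elements 282, 222, 62604 are all non-squares in Q, so sqrt(282) and sqrt(222) generate independent quadratic extensions. Thus [K:Q] = 4 and Gal(K/Q) is generated by the two order-2 automorphisms sqrt(282) ↦ -sqrt(282) and sqrt(222) ↦ -sqrt(222), giving V_4.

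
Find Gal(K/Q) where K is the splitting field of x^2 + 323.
Gal(K/Q) = Z/2Z (cyclic of order 2)

x^2 + 323 is irreducible over Q since -323 is not a rational square. The splitting field Q(sqrt(-323)) has degree 2 over Q, and its unique nontrivial automorphism is sqrt(-323) ↦ -sqrt(-323). Hence Gal(Q(sqrt(-323))/Q) = Z/2Z.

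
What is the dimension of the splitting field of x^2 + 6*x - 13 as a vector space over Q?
[K:Q] = 2

The discriminant of x^2 + (6)*x + (-13) is b^2 - 4c = 36 - (-52) = 88. Since 88 is not a perfect square in Q, the polynomial is irreducible over Q. Its two roots generate a degree-2 extension, so [K:Q] = 2.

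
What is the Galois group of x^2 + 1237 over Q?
Gal(K/Q) = Z/2Z (cyclic of order 2)

x^2 + 1237 is irreducible over Q since -1237 is not a rational square. The splitting field Q(sqrt(-1237)) has degree 2 over Q, and its unique nontrivial automorphism is sqrt(-1237) ↦ -sqrt(-1237). Hence Gal(Q(sqrt(-1237))/Q) = Z/2Z.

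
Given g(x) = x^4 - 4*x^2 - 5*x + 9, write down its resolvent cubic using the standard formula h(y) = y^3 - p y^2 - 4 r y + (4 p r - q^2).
h(y) = y^3 + 4*y^2 - 36*y - 169

Identify coefficients: p = -4, q = -5, r = 9.
Plug into h(y) = y^3 - p y^2 - 4 r y + (4 p r - q^2):
  h(y) = y^3 - (-4) y^2 - 4*(9) y + (4*(-4)*(9) - (-5)^2)
       = y^3 + (4) y^2 + (-36) y + (-169).
Simplifying: h(y) = y^3 + 4*y^2 - 36*y - 169.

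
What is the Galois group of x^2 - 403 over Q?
Gal(K/Q) = Z/2Z (cyclic of order 2)

x^2 - 403 is irreducible over Q since 403 is not a rational square. The splitting field Q(sqrt(403)) has degree 2 over Q, and its unique nontrivial automorphism is sqrt(403) ↦ -sqrt(403). Hence Gal(Q(sqrt(403))/Q) = Z/2Z.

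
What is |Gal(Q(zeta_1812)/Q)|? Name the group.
|Gal(Q(zeta_1812)/Q)| = phi(1812) = 600; group ≅ (Z/1812Z)^* ≅ Z/2Z × Z/2Z × Z/150Z

The n-th cyclotomic polynomial Φ_1812(x) is the minimal polynomial of zeta_1812 over Q and has degree phi(1812) = 600. So Q(zeta_1812) is a degree-600 Galois extension with Galois group (Z/1812Z)^*. By CRT, (Z/1812Z)^* ≅ (Z/4Z)^* × (Z/3Z)^* × (Z/151Z)^*. Each prime-power unit group is (Z/4Z)^* ≅ Z/2Z; (Z/3Z)^* ≅ Z/2Z; (Z/151Z)^* ≅ Z/150Z. Hence Gal(Q(zeta_1812)/Q) ≅ Z/2Z × Z/2Z × Z/150Z.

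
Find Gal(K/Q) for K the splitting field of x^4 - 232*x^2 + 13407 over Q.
Gal(K/Q) = V_4 (Klein four-group, Z/2Z × Z/2Z)

f factors as (x^2 - 109)(x^2 - 123), so the splitting field is K = Q(sqrt(109), sqrt(123)). The elements 109, 123, 13407 are all non-squares in Q, so sqrt(109) and sqrt(123) generate independent quadratic extensions. Thus [K:Q] = 4 and Gal(K/Q) is generated by the two order-2 automorphisms sqrt(109) ↦ -sqrt(109) and sqrt(123) ↦ -sqrt(123), giving V_4.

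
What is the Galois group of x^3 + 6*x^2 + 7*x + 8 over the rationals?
Gal(K/Q) = S_3 (symmetric group of order 6)

Compute the discriminant of x^3 + (6)*x^2 + (7)*x + (8): Δ = -2200. Since Δ is not a rational square, the Galois group is not contained in A_3; it must be the full S_3 (irreducibility of the cubic rules out anything smaller).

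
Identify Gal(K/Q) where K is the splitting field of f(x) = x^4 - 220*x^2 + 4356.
Gal(K/Q) = Z/2Z (cyclic of order 2)

f factors as (x^2 - 198)(x^2 - 22), so the splitting field is K = Q(sqrt(198), sqrt(22)). The squarefree part of 198 is 22 and the squarefree part of 22 is also 22, so sqrt(198) and sqrt(22) are both rational multiples of sqrt(22). Hence Q(sqrt(198)) = Q(sqrt(22)) = Q(sqrt(22)), and the splitting field collapses to a single degree-2 extension with Galois group Z/2Z.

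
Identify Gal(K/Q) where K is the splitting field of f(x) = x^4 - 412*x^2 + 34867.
Gal(K/Q) = V_4 (Klein four-group, Z/2Z × Z/2Z)

f factors as (x^2 - 293)(x^2 - 119), so the splitting field is K = Q(sqrt(293), sqrt(119)). The elements 293, 119, 34867 are all non-squares in Q, so sqrt(293) and sqrt(119) generate independent quadratic extensions. Thus [K:Q] = 4 and Gal(K/Q) is generated by the two order-2 automorphisms sqrt(293) ↦ -sqrt(293) and sqrt(119) ↦ -sqrt(119), giving V_4.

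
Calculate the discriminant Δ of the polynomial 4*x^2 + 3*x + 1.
Δ = -7

For a quadratic a x^2 + b x + c the discriminant is Δ = b^2 - 4ac = (3)^2 - 4*(4)*(1) = 9 - (16) = -7.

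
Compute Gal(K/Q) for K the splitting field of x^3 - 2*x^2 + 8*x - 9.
Gal(K/Q) = S_3 (symmetric group of order 6)

Compute the discriminant of x^3 + (-2)*x^2 + (8)*x + (-9): Δ = -1675. Since Δ is not a rational square, the Galois group is not contained in A_3; it must be the full S_3 (irreducibility of the cubic rules out anything smaller).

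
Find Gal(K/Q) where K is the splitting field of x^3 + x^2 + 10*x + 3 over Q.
Gal(K/Q) = S_3 (symmetric group of order 6)

Compute the discriminant of x^3 + (1)*x^2 + (10)*x + (3): Δ = -3615. Since Δ is not a rational square, the Galois group is not contained in A_3; it must be the full S_3 (irreducibility of the cubic rules out anything smaller).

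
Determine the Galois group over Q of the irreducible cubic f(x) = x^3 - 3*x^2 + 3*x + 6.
Gal(K/Q) = S_3 (symmetric group of order 6)

Compute the discriminant of x^3 + (-3)*x^2 + (3)*x + (6): Δ = -1323. Since Δ is not a rational square, the Galois group is not contained in A_3; it must be the full S_3 (irreducibility of the cubic rules out anything smaller).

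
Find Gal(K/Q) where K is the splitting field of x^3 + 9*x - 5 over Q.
Gal(K/Q) = S_3 (symmetric group of order 6)

Compute the discriminant of x^3 + (0)*x^2 + (9)*x + (-5): Δ = -3591. Since Δ is not a rational square, the Galois group is not contained in A_3; it must be the full S_3 (irreducibility of the cubic rules out anything smaller).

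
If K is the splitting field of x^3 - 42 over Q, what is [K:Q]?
[K:Q] = 6

x^3 - 42 has one real root r = 42^(1/3) and two complex roots r*zeta_3, r*zeta_3^2 where zeta_3 = e^(2*pi*i/3). The splitting field is Q(r, zeta_3). [Q(r):Q] = 3 and [Q(zeta_3):Q] = 2 with gcd = 1, so [Q(r, zeta_3):Q] = 3 * 2 = 6.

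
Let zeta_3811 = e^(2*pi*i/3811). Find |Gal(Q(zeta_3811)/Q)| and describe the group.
|Gal(Q(zeta_3811)/Q)| = phi(3811) = 3672; group ≅ (Z/3811Z)^* ≅ Z/36Z × Z/102Z

The n-th cyclotomic polynomial Φ_3811(x) is the minimal polynomial of zeta_3811 over Q and has degree phi(3811) = 3672. So Q(zeta_3811) is a degree-3672 Galois extension with Galois group (Z/3811Z)^*. By CRT, (Z/3811Z)^* ≅ (Z/37Z)^* × (Z/103Z)^*. Each prime-power unit group is (Z/37Z)^* ≅ Z/36Z; (Z/103Z)^* ≅ Z/102Z. Hence Gal(Q(zeta_3811)/Q) ≅ Z/36Z × Z/102Z.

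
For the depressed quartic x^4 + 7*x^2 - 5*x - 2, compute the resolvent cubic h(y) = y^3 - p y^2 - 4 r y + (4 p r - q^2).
h(y) = y^3 - 7*y^2 + 8*y - 81

Identify coefficients: p = 7, q = -5, r = -2.
Plug into h(y) = y^3 - p y^2 - 4 r y + (4 p r - q^2):
  h(y) = y^3 - (7) y^2 - 4*(-2) y + (4*(7)*(-2) - (-5)^2)
       = y^3 + (-7) y^2 + (8) y + (-81).
Simplifying: h(y) = y^3 - 7*y^2 + 8*y - 81.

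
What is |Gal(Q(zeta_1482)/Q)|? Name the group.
|Gal(Q(zeta_1482)/Q)| = phi(1482) = 432; group ≅ (Z/1482Z)^* ≅ Z/2Z × Z/12Z × Z/18Z

The n-th cyclotomic polynomial Φ_1482(x) is the minimal polynomial of zeta_1482 over Q and has degree phi(1482) = 432. So Q(zeta_1482) is a degree-432 Galois extension with Galois group (Z/1482Z)^*. By CRT, (Z/1482Z)^* ≅ (Z/2Z)^* × (Z/3Z)^* × (Z/13Z)^* × (Z/19Z)^*. Each prime-power unit group is (Z/2Z)^* ≅ trivial group (order 1); (Z/3Z)^* ≅ Z/2Z; (Z/13Z)^* ≅ Z/12Z; (Z/19Z)^* ≅ Z/18Z. Hence Gal(Q(zeta_1482)/Q) ≅ Z/2Z × Z/12Z × Z/18Z.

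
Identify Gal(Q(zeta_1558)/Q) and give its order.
|Gal(Q(zeta_1558)/Q)| = phi(1558) = 720; group ≅ (Z/1558Z)^* ≅ Z/18Z × Z/40Z

The n-th cyclotomic polynomial Φ_1558(x) is the minimal polynomial of zeta_1558 over Q and has degree phi(1558) = 720. So Q(zeta_1558) is a degree-720 Galois extension with Galois group (Z/1558Z)^*. By CRT, (Z/1558Z)^* ≅ (Z/2Z)^* × (Z/19Z)^* × (Z/41Z)^*. Each prime-power unit group is (Z/2Z)^* ≅ trivial group (order 1); (Z/19Z)^* ≅ Z/18Z; (Z/41Z)^* ≅ Z/40Z. Hence Gal(Q(zeta_1558)/Q) ≅ Z/18Z × Z/40Z.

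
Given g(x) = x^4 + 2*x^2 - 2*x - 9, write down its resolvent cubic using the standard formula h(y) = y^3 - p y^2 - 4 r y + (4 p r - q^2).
h(y) = y^3 - 2*y^2 + 36*y - 76

Identify coefficients: p = 2, q = -2, r = -9.
Plug into h(y) = y^3 - p y^2 - 4 r y + (4 p r - q^2):
  h(y) = y^3 - (2) y^2 - 4*(-9) y + (4*(2)*(-9) - (-2)^2)
       = y^3 + (-2) y^2 + (36) y + (-76).
Simplifying: h(y) = y^3 - 2*y^2 + 36*y - 76.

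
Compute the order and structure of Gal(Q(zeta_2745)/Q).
|Gal(Q(zeta_2745)/Q)| = phi(2745) = 1440; group ≅ (Z/2745Z)^* ≅ Z/4Z × Z/6Z × Z/60Z

The n-th cyclotomic polynomial Φ_2745(x) is the minimal polynomial of zeta_2745 over Q and has degree phi(2745) = 1440. So Q(zeta_2745) is a degree-1440 Galois extension with Galois group (Z/2745Z)^*. By CRT, (Z/2745Z)^* ≅ (Z/9Z)^* × (Z/5Z)^* × (Z/61Z)^*. Each prime-power unit group is (Z/9Z)^* ≅ Z/6Z; (Z/5Z)^* ≅ Z/4Z; (Z/61Z)^* ≅ Z/60Z. Hence Gal(Q(zeta_2745)/Q) ≅ Z/4Z × Z/6Z × Z/60Z.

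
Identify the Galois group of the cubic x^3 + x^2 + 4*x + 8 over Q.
Gal(K/Q) = S_3 (symmetric group of order 6)

Compute the discriminant of x^3 + (1)*x^2 + (4)*x + (8): Δ = -1424. Since Δ is not a rational square, the Galois group is not contained in A_3; it must be the full S_3 (irreducibility of the cubic rules out anything smaller).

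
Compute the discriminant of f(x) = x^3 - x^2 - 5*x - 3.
Δ = 0

For x^3 + a x^2 + b x + c the discriminant is Δ = 18 a b c - 4 a^3 c + a^2 b^2 - 4 b^3 - 27 c^2.
Plug a = -1, b = -5, c = -3:
  18*(-1)*(-5)*(-3) - 4*(-1)^3*(-3) + (-1)^2*(-5)^2 - 4*(-5)^3 - 27*(-3)^2
  = -270 + (-12) + 25 + (500) + (-243)
  = 0.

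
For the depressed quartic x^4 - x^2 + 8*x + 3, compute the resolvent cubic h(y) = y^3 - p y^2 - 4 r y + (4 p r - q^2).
h(y) = y^3 + y^2 - 12*y - 76

Identify coefficients: p = -1, q = 8, r = 3.
Plug into h(y) = y^3 - p y^2 - 4 r y + (4 p r - q^2):
  h(y) = y^3 - (-1) y^2 - 4*(3) y + (4*(-1)*(3) - (8)^2)
       = y^3 + (1) y^2 + (-12) y + (-76).
Simplifying: h(y) = y^3 + y^2 - 12*y - 76.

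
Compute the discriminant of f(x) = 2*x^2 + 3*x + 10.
Δ = -71

For a quadratic a x^2 + b x + c the discriminant is Δ = b^2 - 4ac = (3)^2 - 4*(2)*(10) = 9 - (80) = -71.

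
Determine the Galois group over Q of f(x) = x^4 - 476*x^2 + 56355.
Gal(K/Q) = V_4 (Klein four-group, Z/2Z × Z/2Z)

f factors as (x^2 - 255)(x^2 - 221), so the splitting field is K = Q(sqrt(255), sqrt(221)). The elements 255, 221, 56355 are all non-squares in Q, so sqrt(255) and sqrt(221) generate independent quadratic extensions. Thus [K:Q] = 4 and Gal(K/Q) is generated by the two order-2 automorphisms sqrt(255) ↦ -sqrt(255) and sqrt(221) ↦ -sqrt(221), giving V_4.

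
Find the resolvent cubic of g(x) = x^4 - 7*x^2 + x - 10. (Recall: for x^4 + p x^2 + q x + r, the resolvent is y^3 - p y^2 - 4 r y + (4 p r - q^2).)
h(y) = y^3 + 7*y^2 + 40*y + 279

Identify coefficients: p = -7, q = 1, r = -10.
Plug into h(y) = y^3 - p y^2 - 4 r y + (4 p r - q^2):
  h(y) = y^3 - (-7) y^2 - 4*(-10) y + (4*(-7)*(-10) - (1)^2)
       = y^3 + (7) y^2 + (40) y + (279).
Simplifying: h(y) = y^3 + 7*y^2 + 40*y + 279.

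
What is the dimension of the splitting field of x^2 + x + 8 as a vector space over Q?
[K:Q] = 2

The discriminant of x^2 + (1)*x + (8) is b^2 - 4c = 1 - (32) = -31. Since -31 is not a perfect square in Q, the polynomial is irreducible over Q. Its two roots generate a degree-2 extension, so [K:Q] = 2.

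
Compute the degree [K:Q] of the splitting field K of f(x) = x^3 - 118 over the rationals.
[K:Q] = 6

x^3 - 118 has one real root r = 118^(1/3) and two complex roots r*zeta_3, r*zeta_3^2 where zeta_3 = e^(2*pi*i/3). The splitting field is Q(r, zeta_3). [Q(r):Q] = 3 and [Q(zeta_3):Q] = 2 with gcd = 1, so [Q(r, zeta_3):Q] = 3 * 2 = 6.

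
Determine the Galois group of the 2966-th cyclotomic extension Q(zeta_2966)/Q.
|Gal(Q(zeta_2966)/Q)| = phi(2966) = 1482; group ≅ (Z/2966Z)^* ≅ Z/1482Z

The n-th cyclotomic polynomial Φ_2966(x) is the minimal polynomial of zeta_2966 over Q and has degree phi(2966) = 1482. So Q(zeta_2966) is a degree-1482 Galois extension with Galois group (Z/2966Z)^*. By CRT, (Z/2966Z)^* ≅ (Z/2Z)^* × (Z/1483Z)^*. Each prime-power unit group is (Z/2Z)^* ≅ trivial group (order 1); (Z/1483Z)^* ≅ Z/1482Z. Hence Gal(Q(zeta_2966)/Q) ≅ Z/1482Z.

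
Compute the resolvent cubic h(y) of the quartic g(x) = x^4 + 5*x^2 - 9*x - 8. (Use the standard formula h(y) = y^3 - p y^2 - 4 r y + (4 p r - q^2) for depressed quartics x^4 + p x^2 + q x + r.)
h(y) = y^3 - 5*y^2 + 32*y - 241

Identify coefficients: p = 5, q = -9, r = -8.
Plug into h(y) = y^3 - p y^2 - 4 r y + (4 p r - q^2):
  h(y) = y^3 - (5) y^2 - 4*(-8) y + (4*(5)*(-8) - (-9)^2)
       = y^3 + (-5) y^2 + (32) y + (-241).
Simplifying: h(y) = y^3 - 5*y^2 + 32*y - 241.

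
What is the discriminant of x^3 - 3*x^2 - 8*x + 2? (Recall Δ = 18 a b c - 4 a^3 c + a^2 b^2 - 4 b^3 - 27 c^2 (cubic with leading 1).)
Δ = 3596

For x^3 + a x^2 + b x + c the discriminant is Δ = 18 a b c - 4 a^3 c + a^2 b^2 - 4 b^3 - 27 c^2.
Plug a = -3, b = -8, c = 2:
  18*(-3)*(-8)*(2) - 4*(-3)^3*(2) + (-3)^2*(-8)^2 - 4*(-8)^3 - 27*(2)^2
  = 864 + (216) + 576 + (2048) + (-108)
  = 3596.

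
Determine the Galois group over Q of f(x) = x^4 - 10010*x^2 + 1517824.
Gal(K/Q) = Z/2Z (cyclic of order 2)

f factors as (x^2 - 154)(x^2 - 9856), so the splitting field is K = Q(sqrt(154), sqrt(9856)). The squarefree part of 154 is 154 and the squarefree part of 9856 is also 154, so sqrt(154) and sqrt(9856) are both rational multiples of sqrt(154). Hence Q(sqrt(154)) = Q(sqrt(9856)) = Q(sqrt(154)), and the splitting field collapses to a single degree-2 extension with Galois group Z/2Z.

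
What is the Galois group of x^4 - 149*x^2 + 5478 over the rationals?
Gal(K/Q) = V_4 (Klein four-group, Z/2Z × Z/2Z)

f factors as (x^2 - 66)(x^2 - 83), so the splitting field is K = Q(sqrt(66), sqrt(83)). The elements 66, 83, 5478 are all non-squares in Q, so sqrt(66) and sqrt(83) generate independent quadratic extensions. Thus [K:Q] = 4 and Gal(K/Q) is generated by the two order-2 automorphisms sqrt(66) ↦ -sqrt(66) and sqrt(83) ↦ -sqrt(83), giving V_4.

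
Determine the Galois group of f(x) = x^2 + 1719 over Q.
Gal(K/Q) = Z/2Z (cyclic of order 2)

x^2 + 1719 is irreducible over Q since -1719 is not a rational square. The splitting field Q(sqrt(-1719)) has degree 2 over Q, and its unique nontrivial automorphism is sqrt(-1719) ↦ -sqrt(-1719). Hence Gal(Q(sqrt(-1719))/Q) = Z/2Z.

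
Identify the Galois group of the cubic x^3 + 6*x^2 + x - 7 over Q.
Gal(K/Q) = S_3 (symmetric group of order 6)

Compute the discriminant of x^3 + (6)*x^2 + (1)*x + (-7): Δ = 4001. Since Δ is not a rational square, the Galois group is not contained in A_3; it must be the full S_3 (irreducibility of the cubic rules out anything smaller).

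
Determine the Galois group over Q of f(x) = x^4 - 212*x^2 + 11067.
Gal(K/Q) = V_4 (Klein four-group, Z/2Z × Z/2Z)

f factors as (x^2 - 119)(x^2 - 93), so the splitting field is K = Q(sqrt(119), sqrt(93)). The elements 119, 93, 11067 are all non-squares in Q, so sqrt(119) and sqrt(93) generate independent quadratic extensions. Thus [K:Q] = 4 and Gal(K/Q) is generated by the two order-2 automorphisms sqrt(119) ↦ -sqrt(119) and sqrt(93) ↦ -sqrt(93), giving V_4.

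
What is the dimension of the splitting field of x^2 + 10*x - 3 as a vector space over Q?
[K:Q] = 2

The discriminant of x^2 + (10)*x + (-3) is b^2 - 4c = 100 - (-12) = 112. Since 112 is not a perfect square in Q, the polynomial is irreducible over Q. Its two roots generate a degree-2 extension, so [K:Q] = 2.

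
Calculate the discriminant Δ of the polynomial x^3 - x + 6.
Δ = -968

For a depressed cubic x^3 + p x + q the discriminant is Δ = -4 p^3 - 27 q^2 = -4*(-1)^3 - 27*(6)^2 = 4 - 972 = -968.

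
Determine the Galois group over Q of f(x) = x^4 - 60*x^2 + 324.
Gal(K/Q) = Z/2Z (cyclic of order 2)

f factors as (x^2 - 6)(x^2 - 54), so the splitting field is K = Q(sqrt(6), sqrt(54)). The squarefree part of 6 is 6 and the squarefree part of 54 is also 6, so sqrt(6) and sqrt(54) are both rational multiples of sqrt(6). Hence Q(sqrt(6)) = Q(sqrt(54)) = Q(sqrt(6)), and the splitting field collapses to a single degree-2 extension with Galois group Z/2Z.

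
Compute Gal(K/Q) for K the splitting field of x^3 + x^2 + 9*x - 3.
Gal(K/Q) = S_3 (symmetric group of order 6)

Compute the discriminant of x^3 + (1)*x^2 + (9)*x + (-3): Δ = -3552. Since Δ is not a rational square, the Galois group is not contained in A_3; it must be the full S_3 (irreducibility of the cubic rules out anything smaller).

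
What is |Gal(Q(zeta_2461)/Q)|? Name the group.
|Gal(Q(zeta_2461)/Q)| = phi(2461) = 2332; group ≅ (Z/2461Z)^* ≅ Z/22Z × Z/106Z

The n-th cyclotomic polynomial Φ_2461(x) is the minimal polynomial of zeta_2461 over Q and has degree phi(2461) = 2332. So Q(zeta_2461) is a degree-2332 Galois extension with Galois group (Z/2461Z)^*. By CRT, (Z/2461Z)^* ≅ (Z/23Z)^* × (Z/107Z)^*. Each prime-power unit group is (Z/23Z)^* ≅ Z/22Z; (Z/107Z)^* ≅ Z/106Z. Hence Gal(Q(zeta_2461)/Q) ≅ Z/22Z × Z/106Z.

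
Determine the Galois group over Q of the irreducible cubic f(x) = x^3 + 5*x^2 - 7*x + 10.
Gal(K/Q) = S_3 (symmetric group of order 6)

Compute the discriminant of x^3 + (5)*x^2 + (-7)*x + (10): Δ = -11403. Since Δ is not a rational square, the Galois group is not contained in A_3; it must be the full S_3 (irreducibility of the cubic rules out anything smaller).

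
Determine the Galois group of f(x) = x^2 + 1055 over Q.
Gal(K/Q) = Z/2Z (cyclic of order 2)

x^2 + 1055 is irreducible over Q since -1055 is not a rational square. The splitting field Q(sqrt(-1055)) has degree 2 over Q, and its unique nontrivial automorphism is sqrt(-1055) ↦ -sqrt(-1055). Hence Gal(Q(sqrt(-1055))/Q) = Z/2Z.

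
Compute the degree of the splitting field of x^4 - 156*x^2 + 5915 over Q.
[K:Q] = 4

f factors as (x^2 - 91)(x^2 - 65); the splitting field is K = Q(sqrt(91), sqrt(65)). Since 91, 65, and 5915 are all non-squares in Q, the three subfields Q(sqrt(91)), Q(sqrt(65)), Q(sqrt(5915)) are distinct degree-2 extensions, so [K:Q] = 4 (Klein four Galois group).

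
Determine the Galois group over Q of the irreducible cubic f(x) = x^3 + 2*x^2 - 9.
Gal(K/Q) = S_3 (symmetric group of order 6)

Compute the discriminant of x^3 + (2)*x^2 + (0)*x + (-9): Δ = -1899. Since Δ is not a rational square, the Galois group is not contained in A_3; it must be the full S_3 (irreducibility of the cubic rules out anything smaller).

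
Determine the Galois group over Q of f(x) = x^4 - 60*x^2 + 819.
Gal(K/Q) = V_4 (Klein four-group, Z/2Z × Z/2Z)

f factors as (x^2 - 21)(x^2 - 39), so the splitting field is K = Q(sqrt(21), sqrt(39)). The elements 21, 39, 819 are all non-squares in Q, so sqrt(21) and sqrt(39) generate independent quadratic extensions. Thus [K:Q] = 4 and Gal(K/Q) is generated by the two order-2 automorphisms sqrt(21) ↦ -sqrt(21) and sqrt(39) ↦ -sqrt(39), giving V_4.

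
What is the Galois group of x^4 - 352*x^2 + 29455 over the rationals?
Gal(K/Q) = V_4 (Klein four-group, Z/2Z × Z/2Z)

f factors as (x^2 - 137)(x^2 - 215), so the splitting field is K = Q(sqrt(137), sqrt(215)). The elements 137, 215, 29455 are all non-squares in Q, so sqrt(137) and sqrt(215) generate independent quadratic extensions. Thus [K:Q] = 4 and Gal(K/Q) is generated by the two order-2 automorphisms sqrt(137) ↦ -sqrt(137) and sqrt(215) ↦ -sqrt(215), giving V_4.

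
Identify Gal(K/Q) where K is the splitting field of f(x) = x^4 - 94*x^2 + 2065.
Gal(K/Q) = V_4 (Klein four-group, Z/2Z × Z/2Z)

f factors as (x^2 - 59)(x^2 - 35), so the splitting field is K = Q(sqrt(59), sqrt(35)). The elements 59, 35, 2065 are all non-squares in Q, so sqrt(59) and sqrt(35) generate independent quadratic extensions. Thus [K:Q] = 4 and Gal(K/Q) is generated by the two order-2 automorphisms sqrt(59) ↦ -sqrt(59) and sqrt(35) ↦ -sqrt(35), giving V_4.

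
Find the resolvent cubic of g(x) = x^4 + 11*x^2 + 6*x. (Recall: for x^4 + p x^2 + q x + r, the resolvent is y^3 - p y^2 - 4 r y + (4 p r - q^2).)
h(y) = y^3 - 11*y^2 - 36

Identify coefficients: p = 11, q = 6, r = 0.
Plug into h(y) = y^3 - p y^2 - 4 r y + (4 p r - q^2):
  h(y) = y^3 - (11) y^2 - 4*(0) y + (4*(11)*(0) - (6)^2)
       = y^3 + (-11) y^2 + (0) y + (-36).
Simplifying: h(y) = y^3 - 11*y^2 - 36.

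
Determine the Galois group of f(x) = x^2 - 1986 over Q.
Gal(K/Q) = Z/2Z (cyclic of order 2)

x^2 - 1986 is irreducible over Q since 1986 is not a rational square. The splitting field Q(sqrt(1986)) has degree 2 over Q, and its unique nontrivial automorphism is sqrt(1986) ↦ -sqrt(1986). Hence Gal(Q(sqrt(1986))/Q) = Z/2Z.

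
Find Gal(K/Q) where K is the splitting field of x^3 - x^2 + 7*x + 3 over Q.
Gal(K/Q) = S_3 (symmetric group of order 6)

Compute the discriminant of x^3 + (-1)*x^2 + (7)*x + (3): Δ = -1932. Since Δ is not a rational square, the Galois group is not contained in A_3; it must be the full S_3 (irreducibility of the cubic rules out anything smaller).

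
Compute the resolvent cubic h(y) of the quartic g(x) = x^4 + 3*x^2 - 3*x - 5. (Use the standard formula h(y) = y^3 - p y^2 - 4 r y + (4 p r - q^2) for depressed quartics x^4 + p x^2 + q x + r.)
h(y) = y^3 - 3*y^2 + 20*y - 69

Identify coefficients: p = 3, q = -3, r = -5.
Plug into h(y) = y^3 - p y^2 - 4 r y + (4 p r - q^2):
  h(y) = y^3 - (3) y^2 - 4*(-5) y + (4*(3)*(-5) - (-3)^2)
       = y^3 + (-3) y^2 + (20) y + (-69).
Simplifying: h(y) = y^3 - 3*y^2 + 20*y - 69.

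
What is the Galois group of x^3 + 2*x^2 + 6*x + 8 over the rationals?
Gal(K/Q) = S_3 (symmetric group of order 6)

Compute the discriminant of x^3 + (2)*x^2 + (6)*x + (8): Δ = -976. Since Δ is not a rational square, the Galois group is not contained in A_3; it must be the full S_3 (irreducibility of the cubic rules out anything smaller).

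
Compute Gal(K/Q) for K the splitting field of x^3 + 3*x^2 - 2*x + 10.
Gal(K/Q) = S_3 (symmetric group of order 6)

Compute the discriminant of x^3 + (3)*x^2 + (-2)*x + (10): Δ = -4792. Since Δ is not a rational square, the Galois group is not contained in A_3; it must be the full S_3 (irreducibility of the cubic rules out anything smaller).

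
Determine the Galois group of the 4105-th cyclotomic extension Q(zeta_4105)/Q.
|Gal(Q(zeta_4105)/Q)| = phi(4105) = 3280; group ≅ (Z/4105Z)^* ≅ Z/4Z × Z/820Z

The n-th cyclotomic polynomial Φ_4105(x) is the minimal polynomial of zeta_4105 over Q and has degree phi(4105) = 3280. So Q(zeta_4105) is a degree-3280 Galois extension with Galois group (Z/4105Z)^*. By CRT, (Z/4105Z)^* ≅ (Z/5Z)^* × (Z/821Z)^*. Each prime-power unit group is (Z/5Z)^* ≅ Z/4Z; (Z/821Z)^* ≅ Z/820Z. Hence Gal(Q(zeta_4105)/Q) ≅ Z/4Z × Z/820Z.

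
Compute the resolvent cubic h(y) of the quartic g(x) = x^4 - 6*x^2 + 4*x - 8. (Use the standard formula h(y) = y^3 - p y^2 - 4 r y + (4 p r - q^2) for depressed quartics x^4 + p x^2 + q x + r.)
h(y) = y^3 + 6*y^2 + 32*y + 176

Identify coefficients: p = -6, q = 4, r = -8.
Plug into h(y) = y^3 - p y^2 - 4 r y + (4 p r - q^2):
  h(y) = y^3 - (-6) y^2 - 4*(-8) y + (4*(-6)*(-8) - (4)^2)
       = y^3 + (6) y^2 + (32) y + (176).
Simplifying: h(y) = y^3 + 6*y^2 + 32*y + 176.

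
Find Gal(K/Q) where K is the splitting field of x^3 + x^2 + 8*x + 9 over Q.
Gal(K/Q) = S_3 (symmetric group of order 6)

Compute the discriminant of x^3 + (1)*x^2 + (8)*x + (9): Δ = -2911. Since Δ is not a rational square, the Galois group is not contained in A_3; it must be the full S_3 (irreducibility of the cubic rules out anything smaller).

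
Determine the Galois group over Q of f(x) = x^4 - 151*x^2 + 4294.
Gal(K/Q) = V_4 (Klein four-group, Z/2Z × Z/2Z)

f factors as (x^2 - 38)(x^2 - 113), so the splitting field is K = Q(sqrt(38), sqrt(113)). The elements 38, 113, 4294 are all non-squares in Q, so sqrt(38) and sqrt(113) generate independent quadratic extensions. Thus [K:Q] = 4 and Gal(K/Q) is generated by the two order-2 automorphisms sqrt(38) ↦ -sqrt(38) and sqrt(113) ↦ -sqrt(113), giving V_4.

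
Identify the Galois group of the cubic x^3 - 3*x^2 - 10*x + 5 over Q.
Gal(K/Q) = S_3 (symmetric group of order 6)

Compute the discriminant of x^3 + (-3)*x^2 + (-10)*x + (5): Δ = 7465. Since Δ is not a rational square, the Galois group is not contained in A_3; it must be the full S_3 (irreducibility of the cubic rules out anything smaller).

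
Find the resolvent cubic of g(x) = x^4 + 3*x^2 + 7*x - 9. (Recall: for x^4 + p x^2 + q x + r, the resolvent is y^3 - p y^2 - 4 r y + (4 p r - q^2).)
h(y) = y^3 - 3*y^2 + 36*y - 157

Identify coefficients: p = 3, q = 7, r = -9.
Plug into h(y) = y^3 - p y^2 - 4 r y + (4 p r - q^2):
  h(y) = y^3 - (3) y^2 - 4*(-9) y + (4*(3)*(-9) - (7)^2)
       = y^3 + (-3) y^2 + (36) y + (-157).
Simplifying: h(y) = y^3 - 3*y^2 + 36*y - 157.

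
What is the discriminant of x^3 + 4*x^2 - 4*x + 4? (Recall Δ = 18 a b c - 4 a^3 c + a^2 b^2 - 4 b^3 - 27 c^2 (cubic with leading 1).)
Δ = -2096

For x^3 + a x^2 + b x + c the discriminant is Δ = 18 a b c - 4 a^3 c + a^2 b^2 - 4 b^3 - 27 c^2.
Plug a = 4, b = -4, c = 4:
  18*(4)*(-4)*(4) - 4*(4)^3*(4) + (4)^2*(-4)^2 - 4*(-4)^3 - 27*(4)^2
  = -1152 + (-1024) + 256 + (256) + (-432)
  = -2096.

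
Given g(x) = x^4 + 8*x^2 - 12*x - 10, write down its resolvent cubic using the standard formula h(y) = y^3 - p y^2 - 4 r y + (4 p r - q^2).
h(y) = y^3 - 8*y^2 + 40*y - 464

Identify coefficients: p = 8, q = -12, r = -10.
Plug into h(y) = y^3 - p y^2 - 4 r y + (4 p r - q^2):
  h(y) = y^3 - (8) y^2 - 4*(-10) y + (4*(8)*(-10) - (-12)^2)
       = y^3 + (-8) y^2 + (40) y + (-464).
Simplifying: h(y) = y^3 - 8*y^2 + 40*y - 464.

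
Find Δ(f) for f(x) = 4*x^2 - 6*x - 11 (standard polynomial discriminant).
Δ = 212

For a quadratic a x^2 + b x + c the discriminant is Δ = b^2 - 4ac = (-6)^2 - 4*(4)*(-11) = 36 - (-176) = 212.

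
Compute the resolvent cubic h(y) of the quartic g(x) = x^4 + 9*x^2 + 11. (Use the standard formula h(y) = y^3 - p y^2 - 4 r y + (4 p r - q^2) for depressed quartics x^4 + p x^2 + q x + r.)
h(y) = y^3 - 9*y^2 - 44*y + 396

Identify coefficients: p = 9, q = 0, r = 11.
Plug into h(y) = y^3 - p y^2 - 4 r y + (4 p r - q^2):
  h(y) = y^3 - (9) y^2 - 4*(11) y + (4*(9)*(11) - (0)^2)
       = y^3 + (-9) y^2 + (-44) y + (396).
Simplifying: h(y) = y^3 - 9*y^2 - 44*y + 396.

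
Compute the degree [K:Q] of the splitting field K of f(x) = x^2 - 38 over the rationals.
[K:Q] = 2

The polynomial x^2 - 38 is irreducible over Q since 38 is not a perfect square. Its splitting field is Q(sqrt(38)), which has degree 2 over Q.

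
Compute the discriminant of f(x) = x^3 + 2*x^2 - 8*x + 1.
Δ = 1957

For x^3 + a x^2 + b x + c the discriminant is Δ = 18 a b c - 4 a^3 c + a^2 b^2 - 4 b^3 - 27 c^2.
Plug a = 2, b = -8, c = 1:
  18*(2)*(-8)*(1) - 4*(2)^3*(1) + (2)^2*(-8)^2 - 4*(-8)^3 - 27*(1)^2
  = -288 + (-32) + 256 + (2048) + (-27)
  = 1957.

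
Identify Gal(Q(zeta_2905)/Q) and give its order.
|Gal(Q(zeta_2905)/Q)| = phi(2905) = 1968; group ≅ (Z/2905Z)^* ≅ Z/4Z × Z/6Z × Z/82Z

The n-th cyclotomic polynomial Φ_2905(x) is the minimal polynomial of zeta_2905 over Q and has degree phi(2905) = 1968. So Q(zeta_2905) is a degree-1968 Galois extension with Galois group (Z/2905Z)^*. By CRT, (Z/2905Z)^* ≅ (Z/5Z)^* × (Z/7Z)^* × (Z/83Z)^*. Each prime-power unit group is (Z/5Z)^* ≅ Z/4Z; (Z/7Z)^* ≅ Z/6Z; (Z/83Z)^* ≅ Z/82Z. Hence Gal(Q(zeta_2905)/Q) ≅ Z/4Z × Z/6Z × Z/82Z.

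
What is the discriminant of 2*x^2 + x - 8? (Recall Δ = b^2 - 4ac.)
Δ = 65

For a quadratic a x^2 + b x + c the discriminant is Δ = b^2 - 4ac = (1)^2 - 4*(2)*(-8) = 1 - (-64) = 65.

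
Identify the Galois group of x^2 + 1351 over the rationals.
Gal(K/Q) = Z/2Z (cyclic of order 2)

x^2 + 1351 is irreducible over Q since -1351 is not a rational square. The splitting field Q(sqrt(-1351)) has degree 2 over Q, and its unique nontrivial automorphism is sqrt(-1351) ↦ -sqrt(-1351). Hence Gal(Q(sqrt(-1351))/Q) = Z/2Z.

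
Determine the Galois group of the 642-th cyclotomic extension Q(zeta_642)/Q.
|Gal(Q(zeta_642)/Q)| = phi(642) = 212; group ≅ (Z/642Z)^* ≅ Z/2Z × Z/106Z

The n-th cyclotomic polynomial Φ_642(x) is the minimal polynomial of zeta_642 over Q and has degree phi(642) = 212. So Q(zeta_642) is a degree-212 Galois extension with Galois group (Z/642Z)^*. By CRT, (Z/642Z)^* ≅ (Z/2Z)^* × (Z/3Z)^* × (Z/107Z)^*. Each prime-power unit group is (Z/2Z)^* ≅ trivial group (order 1); (Z/3Z)^* ≅ Z/2Z; (Z/107Z)^* ≅ Z/106Z. Hence Gal(Q(zeta_642)/Q) ≅ Z/2Z × Z/106Z.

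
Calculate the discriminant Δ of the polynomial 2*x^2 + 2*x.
Δ = 4

For a quadratic a x^2 + b x + c the discriminant is Δ = b^2 - 4ac = (2)^2 - 4*(2)*(0) = 4 - (0) = 4.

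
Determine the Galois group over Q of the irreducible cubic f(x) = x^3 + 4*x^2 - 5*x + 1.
Gal(K/Q) = S_3 (symmetric group of order 6)

Compute the discriminant of x^3 + (4)*x^2 + (-5)*x + (1): Δ = 257. Since Δ is not a rational square, the Galois group is not contained in A_3; it must be the full S_3 (irreducibility of the cubic rules out anything smaller).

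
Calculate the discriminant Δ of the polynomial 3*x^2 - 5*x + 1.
Δ = 13

For a quadratic a x^2 + b x + c the discriminant is Δ = b^2 - 4ac = (-5)^2 - 4*(3)*(1) = 25 - (12) = 13.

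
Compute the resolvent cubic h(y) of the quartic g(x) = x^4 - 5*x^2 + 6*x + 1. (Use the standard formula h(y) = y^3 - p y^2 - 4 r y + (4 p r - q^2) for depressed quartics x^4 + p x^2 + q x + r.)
h(y) = y^3 + 5*y^2 - 4*y - 56

Identify coefficients: p = -5, q = 6, r = 1.
Plug into h(y) = y^3 - p y^2 - 4 r y + (4 p r - q^2):
  h(y) = y^3 - (-5) y^2 - 4*(1) y + (4*(-5)*(1) - (6)^2)
       = y^3 + (5) y^2 + (-4) y + (-56).
Simplifying: h(y) = y^3 + 5*y^2 - 4*y - 56.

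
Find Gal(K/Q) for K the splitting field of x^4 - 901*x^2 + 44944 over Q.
Gal(K/Q) = Z/2Z (cyclic of order 2)

f factors as (x^2 - 53)(x^2 - 848), so the splitting field is K = Q(sqrt(53), sqrt(848)). The squarefree part of 53 is 53 and the squarefree part of 848 is also 53, so sqrt(53) and sqrt(848) are both rational multiples of sqrt(53). Hence Q(sqrt(53)) = Q(sqrt(848)) = Q(sqrt(53)), and the splitting field collapses to a single degree-2 extension with Galois group Z/2Z.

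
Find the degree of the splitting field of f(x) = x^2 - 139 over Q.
[K:Q] = 2

The polynomial x^2 - 139 is irreducible over Q since 139 is not a perfect square. Its splitting field is Q(sqrt(139)), which has degree 2 over Q.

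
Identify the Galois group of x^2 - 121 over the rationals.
Gal(K/Q) = trivial group (order 1)

x^2 - 121 factors as (x - 11)(x + 11) over Q, so its splitting field is Q itself and the Galois group is trivial.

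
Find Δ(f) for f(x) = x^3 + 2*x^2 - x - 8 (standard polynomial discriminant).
Δ = -1176

For x^3 + a x^2 + b x + c the discriminant is Δ = 18 a b c - 4 a^3 c + a^2 b^2 - 4 b^3 - 27 c^2.
Plug a = 2, b = -1, c = -8:
  18*(2)*(-1)*(-8) - 4*(2)^3*(-8) + (2)^2*(-1)^2 - 4*(-1)^3 - 27*(-8)^2
  = 288 + (256) + 4 + (4) + (-1728)
  = -1176.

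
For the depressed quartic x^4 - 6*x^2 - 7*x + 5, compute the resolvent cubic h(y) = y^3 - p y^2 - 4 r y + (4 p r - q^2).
h(y) = y^3 + 6*y^2 - 20*y - 169

Identify coefficients: p = -6, q = -7, r = 5.
Plug into h(y) = y^3 - p y^2 - 4 r y + (4 p r - q^2):
  h(y) = y^3 - (-6) y^2 - 4*(5) y + (4*(-6)*(5) - (-7)^2)
       = y^3 + (6) y^2 + (-20) y + (-169).
Simplifying: h(y) = y^3 + 6*y^2 - 20*y - 169.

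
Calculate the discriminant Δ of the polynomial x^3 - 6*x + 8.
Δ = -864

For x^3 + a x^2 + b x + c the discriminant is Δ = 18 a b c - 4 a^3 c + a^2 b^2 - 4 b^3 - 27 c^2.
Plug a = 0, b = -6, c = 8:
  18*(0)*(-6)*(8) - 4*(0)^3*(8) + (0)^2*(-6)^2 - 4*(-6)^3 - 27*(8)^2
  = 0 + (0) + 0 + (864) + (-1728)
  = -864.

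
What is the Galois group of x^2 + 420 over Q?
Gal(K/Q) = Z/2Z (cyclic of order 2)

x^2 + 420 is irreducible over Q since -420 is not a rational square. The splitting field Q(sqrt(-420)) has degree 2 over Q, and its unique nontrivial automorphism is sqrt(-420) ↦ -sqrt(-420). Hence Gal(Q(sqrt(-420))/Q) = Z/2Z.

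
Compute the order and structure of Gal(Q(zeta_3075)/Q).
|Gal(Q(zeta_3075)/Q)| = phi(3075) = 1600; group ≅ (Z/3075Z)^* ≅ Z/2Z × Z/20Z × Z/40Z

The n-th cyclotomic polynomial Φ_3075(x) is the minimal polynomial of zeta_3075 over Q and has degree phi(3075) = 1600. So Q(zeta_3075) is a degree-1600 Galois extension with Galois group (Z/3075Z)^*. By CRT, (Z/3075Z)^* ≅ (Z/3Z)^* × (Z/25Z)^* × (Z/41Z)^*. Each prime-power unit group is (Z/3Z)^* ≅ Z/2Z; (Z/25Z)^* ≅ Z/20Z; (Z/41Z)^* ≅ Z/40Z. Hence Gal(Q(zeta_3075)/Q) ≅ Z/2Z × Z/20Z × Z/40Z.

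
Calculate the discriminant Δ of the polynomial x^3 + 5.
Δ = -675

For a depressed cubic x^3 + p x + q the discriminant is Δ = -4 p^3 - 27 q^2 = -4*(0)^3 - 27*(5)^2 = 0 - 675 = -675.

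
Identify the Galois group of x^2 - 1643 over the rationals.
Gal(K/Q) = Z/2Z (cyclic of order 2)

x^2 - 1643 is irreducible over Q since 1643 is not a rational square. The splitting field Q(sqrt(1643)) has degree 2 over Q, and its unique nontrivial automorphism is sqrt(1643) ↦ -sqrt(1643). Hence Gal(Q(sqrt(1643))/Q) = Z/2Z.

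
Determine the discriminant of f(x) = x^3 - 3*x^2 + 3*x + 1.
Δ = -108

For x^3 + a x^2 + b x + c the discriminant is Δ = 18 a b c - 4 a^3 c + a^2 b^2 - 4 b^3 - 27 c^2.
Plug a = -3, b = 3, c = 1:
  18*(-3)*(3)*(1) - 4*(-3)^3*(1) + (-3)^2*(3)^2 - 4*(3)^3 - 27*(1)^2
  = -162 + (108) + 81 + (-108) + (-27)
  = -108.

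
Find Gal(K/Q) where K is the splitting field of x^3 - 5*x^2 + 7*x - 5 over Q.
Gal(K/Q) = S_3 (symmetric group of order 6)

Compute the discriminant of x^3 + (-5)*x^2 + (7)*x + (-5): Δ = -172. Since Δ is not a rational square, the Galois group is not contained in A_3; it must be the full S_3 (irreducibility of the cubic rules out anything smaller).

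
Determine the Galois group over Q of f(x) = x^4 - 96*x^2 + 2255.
Gal(K/Q) = V_4 (Klein four-group, Z/2Z × Z/2Z)

f factors as (x^2 - 55)(x^2 - 41), so the splitting field is K = Q(sqrt(55), sqrt(41)). The elements 55, 41, 2255 are all non-squares in Q, so sqrt(55) and sqrt(41) generate independent quadratic extensions. Thus [K:Q] = 4 and Gal(K/Q) is generated by the two order-2 automorphisms sqrt(55) ↦ -sqrt(55) and sqrt(41) ↦ -sqrt(41), giving V_4.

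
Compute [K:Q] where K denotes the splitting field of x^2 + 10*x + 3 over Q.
[K:Q] = 2

The discriminant of x^2 + (10)*x + (3) is b^2 - 4c = 100 - (12) = 88. Since 88 is not a perfect square in Q, the polynomial is irreducible over Q. Its two roots generate a degree-2 extension, so [K:Q] = 2.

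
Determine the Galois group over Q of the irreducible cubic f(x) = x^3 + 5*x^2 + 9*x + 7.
Gal(K/Q) = S_3 (symmetric group of order 6)

Compute the discriminant of x^3 + (5)*x^2 + (9)*x + (7): Δ = -44. Since Δ is not a rational square, the Galois group is not contained in A_3; it must be the full S_3 (irreducibility of the cubic rules out anything smaller).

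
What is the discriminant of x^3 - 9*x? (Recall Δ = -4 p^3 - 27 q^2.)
Δ = 2916

For a depressed cubic x^3 + p x + q the discriminant is Δ = -4 p^3 - 27 q^2 = -4*(-9)^3 - 27*(0)^2 = 2916 - 0 = 2916.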